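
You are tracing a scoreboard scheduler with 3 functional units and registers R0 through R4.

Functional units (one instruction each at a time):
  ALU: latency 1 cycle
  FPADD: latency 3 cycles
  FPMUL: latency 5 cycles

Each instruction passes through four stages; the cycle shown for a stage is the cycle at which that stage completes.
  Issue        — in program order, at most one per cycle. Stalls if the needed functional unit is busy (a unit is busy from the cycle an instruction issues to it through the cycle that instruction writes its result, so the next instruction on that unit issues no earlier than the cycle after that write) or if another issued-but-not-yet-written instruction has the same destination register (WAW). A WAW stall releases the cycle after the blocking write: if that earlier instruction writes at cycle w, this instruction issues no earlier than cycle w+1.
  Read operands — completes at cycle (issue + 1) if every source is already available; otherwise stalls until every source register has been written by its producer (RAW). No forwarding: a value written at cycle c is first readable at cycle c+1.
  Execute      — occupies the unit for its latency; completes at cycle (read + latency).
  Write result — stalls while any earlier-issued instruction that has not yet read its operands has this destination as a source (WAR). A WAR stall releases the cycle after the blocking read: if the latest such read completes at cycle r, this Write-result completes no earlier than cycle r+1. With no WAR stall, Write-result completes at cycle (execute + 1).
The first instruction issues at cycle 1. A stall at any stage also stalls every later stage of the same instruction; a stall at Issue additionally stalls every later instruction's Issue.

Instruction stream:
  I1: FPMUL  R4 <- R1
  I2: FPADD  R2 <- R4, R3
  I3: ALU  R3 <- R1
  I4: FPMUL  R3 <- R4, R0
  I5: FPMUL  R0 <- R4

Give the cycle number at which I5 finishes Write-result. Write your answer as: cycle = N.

cycle = 26

cycle 1: I1 issues→FPMUL
cycle 2: I1 reads | I2 issues→FPADD
cycle 3: I3 issues→ALU
cycle 4: I3 reads
cycle 5: I3 exec-done
cycle 7: I1 exec-done
cycle 8: I1 writes R4
cycle 9: I2 reads
cycle 10: I3 writes R3
cycle 11: I4 issues→FPMUL
cycle 12: I2 exec-done | I4 reads
cycle 13: I2 writes R2
cycle 17: I4 exec-done
cycle 18: I4 writes R3
cycle 19: I5 issues→FPMUL
cycle 20: I5 reads
cycle 25: I5 exec-done
cycle 26: I5 writes R0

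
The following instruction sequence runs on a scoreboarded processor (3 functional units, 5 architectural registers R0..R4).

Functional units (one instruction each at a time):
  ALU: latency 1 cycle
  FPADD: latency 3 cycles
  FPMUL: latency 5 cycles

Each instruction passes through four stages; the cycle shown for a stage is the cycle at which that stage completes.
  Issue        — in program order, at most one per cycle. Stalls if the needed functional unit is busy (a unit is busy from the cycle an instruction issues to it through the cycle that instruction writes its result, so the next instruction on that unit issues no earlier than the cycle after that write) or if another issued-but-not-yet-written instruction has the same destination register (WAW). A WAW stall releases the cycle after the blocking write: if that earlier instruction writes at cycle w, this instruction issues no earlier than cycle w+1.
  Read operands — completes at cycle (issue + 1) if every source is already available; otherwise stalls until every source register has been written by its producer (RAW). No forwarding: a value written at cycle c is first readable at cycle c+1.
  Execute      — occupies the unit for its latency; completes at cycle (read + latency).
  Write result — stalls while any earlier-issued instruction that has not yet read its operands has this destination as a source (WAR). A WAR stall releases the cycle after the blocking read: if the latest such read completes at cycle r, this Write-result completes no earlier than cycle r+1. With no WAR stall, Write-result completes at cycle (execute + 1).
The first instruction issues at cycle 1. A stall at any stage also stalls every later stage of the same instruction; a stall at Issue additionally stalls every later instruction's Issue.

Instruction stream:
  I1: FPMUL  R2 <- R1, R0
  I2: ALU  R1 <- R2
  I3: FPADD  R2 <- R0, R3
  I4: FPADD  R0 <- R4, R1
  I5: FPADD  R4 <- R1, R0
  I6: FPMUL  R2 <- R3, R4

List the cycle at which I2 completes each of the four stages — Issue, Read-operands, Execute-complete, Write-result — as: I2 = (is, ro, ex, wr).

I2 = (2, 9, 10, 11)

c1: I1 issues→FPMUL
c2: I1 reads | I2 issues→ALU
c7: I1 exec-done
c8: I1 writes R2
c9: I2 reads | I3 issues→FPADD
c10: I2 exec-done | I3 reads
c11: I2 writes R1
c13: I3 exec-done
c14: I3 writes R2
c15: I4 issues→FPADD
c16: I4 reads
c19: I4 exec-done
c20: I4 writes R0
c21: I5 issues→FPADD
c22: I5 reads | I6 issues→FPMUL
c25: I5 exec-done
c26: I5 writes R4
c27: I6 reads
c32: I6 exec-done
c33: I6 writes R2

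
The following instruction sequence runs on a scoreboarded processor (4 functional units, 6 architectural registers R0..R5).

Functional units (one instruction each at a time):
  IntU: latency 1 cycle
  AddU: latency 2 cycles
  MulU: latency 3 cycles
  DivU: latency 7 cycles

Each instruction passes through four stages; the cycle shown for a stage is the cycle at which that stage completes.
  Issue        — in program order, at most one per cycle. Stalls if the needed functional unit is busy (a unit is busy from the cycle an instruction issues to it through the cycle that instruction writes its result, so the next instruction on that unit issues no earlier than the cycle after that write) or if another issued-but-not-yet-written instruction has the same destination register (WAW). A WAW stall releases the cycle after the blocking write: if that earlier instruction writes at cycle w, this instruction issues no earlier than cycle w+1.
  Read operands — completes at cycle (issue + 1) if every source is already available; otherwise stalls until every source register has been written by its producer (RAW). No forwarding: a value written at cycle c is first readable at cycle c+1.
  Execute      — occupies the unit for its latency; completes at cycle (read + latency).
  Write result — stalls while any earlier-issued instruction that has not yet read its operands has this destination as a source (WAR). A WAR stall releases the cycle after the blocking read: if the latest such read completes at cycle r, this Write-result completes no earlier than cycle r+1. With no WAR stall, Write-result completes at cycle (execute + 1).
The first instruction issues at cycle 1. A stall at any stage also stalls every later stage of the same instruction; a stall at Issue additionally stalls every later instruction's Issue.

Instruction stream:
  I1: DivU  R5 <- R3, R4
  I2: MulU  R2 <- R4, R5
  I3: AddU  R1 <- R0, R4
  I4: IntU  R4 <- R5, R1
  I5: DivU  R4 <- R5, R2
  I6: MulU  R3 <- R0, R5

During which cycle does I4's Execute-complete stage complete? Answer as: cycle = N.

cycle = 12

  I1 | 1 | 2 | 9 | 10
  I2 | 2 | 11 | 14 | 15   RAW R5: wait I1 write@10
  I3 | 3 | 4 | 6 | 7
  I4 | 4 | 11 | 12 | 13   RAW R5: wait I1 write@10
  I5 | 14 | 16 | 23 | 24   WAW R4: wait I4 write@13 · RAW R2: wait I2 write@15
  I6 | 16 | 17 | 20 | 21   struct: MulU busy until I2 writes@15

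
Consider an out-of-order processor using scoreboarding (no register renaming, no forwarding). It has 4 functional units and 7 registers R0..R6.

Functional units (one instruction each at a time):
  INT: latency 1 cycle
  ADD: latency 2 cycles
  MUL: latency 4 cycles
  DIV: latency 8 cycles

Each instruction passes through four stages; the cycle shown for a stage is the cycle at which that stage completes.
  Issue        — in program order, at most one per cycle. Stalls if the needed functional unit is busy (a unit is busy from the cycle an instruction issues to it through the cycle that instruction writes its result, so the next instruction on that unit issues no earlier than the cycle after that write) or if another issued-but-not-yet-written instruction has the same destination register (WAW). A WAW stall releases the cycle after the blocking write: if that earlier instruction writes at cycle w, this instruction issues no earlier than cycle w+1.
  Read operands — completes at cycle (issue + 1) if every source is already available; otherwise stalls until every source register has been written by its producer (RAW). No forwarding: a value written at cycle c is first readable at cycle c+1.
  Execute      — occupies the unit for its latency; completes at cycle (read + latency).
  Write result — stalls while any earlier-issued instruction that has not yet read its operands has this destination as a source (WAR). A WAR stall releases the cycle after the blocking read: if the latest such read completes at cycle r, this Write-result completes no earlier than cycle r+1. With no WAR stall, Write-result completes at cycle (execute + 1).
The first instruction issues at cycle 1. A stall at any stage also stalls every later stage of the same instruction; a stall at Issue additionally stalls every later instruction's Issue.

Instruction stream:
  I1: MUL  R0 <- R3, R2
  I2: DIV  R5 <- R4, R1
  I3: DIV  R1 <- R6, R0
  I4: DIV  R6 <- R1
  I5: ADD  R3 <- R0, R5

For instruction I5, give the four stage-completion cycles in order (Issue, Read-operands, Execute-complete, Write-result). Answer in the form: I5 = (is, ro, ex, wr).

I5 = (25, 26, 28, 29)

I1 -> (1, 2, 6, 7)
I2 -> (2, 3, 11, 12)
I3 -> (13, 14, 22, 23)  // struct: DIV busy until I2 writes@12
I4 -> (24, 25, 33, 34)  // struct: DIV busy until I3 writes@23
I5 -> (25, 26, 28, 29)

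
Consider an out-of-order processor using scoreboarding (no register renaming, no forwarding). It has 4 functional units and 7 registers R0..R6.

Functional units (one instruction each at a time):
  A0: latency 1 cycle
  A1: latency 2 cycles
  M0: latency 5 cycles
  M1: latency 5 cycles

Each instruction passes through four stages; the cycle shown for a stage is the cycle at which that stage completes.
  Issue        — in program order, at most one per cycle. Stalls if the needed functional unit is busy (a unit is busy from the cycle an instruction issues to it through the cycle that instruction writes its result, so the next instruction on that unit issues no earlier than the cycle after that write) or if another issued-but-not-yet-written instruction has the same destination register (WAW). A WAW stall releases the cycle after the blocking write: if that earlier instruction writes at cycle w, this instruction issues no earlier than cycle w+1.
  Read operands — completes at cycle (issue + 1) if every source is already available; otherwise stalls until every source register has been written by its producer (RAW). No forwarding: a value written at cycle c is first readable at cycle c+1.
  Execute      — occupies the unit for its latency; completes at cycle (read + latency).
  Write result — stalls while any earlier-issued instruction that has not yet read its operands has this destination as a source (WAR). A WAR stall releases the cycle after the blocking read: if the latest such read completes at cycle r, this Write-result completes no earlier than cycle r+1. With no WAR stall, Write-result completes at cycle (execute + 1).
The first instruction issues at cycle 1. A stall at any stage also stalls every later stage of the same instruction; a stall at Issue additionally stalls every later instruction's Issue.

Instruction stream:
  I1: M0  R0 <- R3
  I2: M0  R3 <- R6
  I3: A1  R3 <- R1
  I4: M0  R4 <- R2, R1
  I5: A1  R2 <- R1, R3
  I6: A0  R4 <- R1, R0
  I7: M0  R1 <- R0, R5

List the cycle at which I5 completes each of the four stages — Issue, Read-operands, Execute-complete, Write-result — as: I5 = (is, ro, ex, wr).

c1: I1 issues→M0
c2: I1 reads
c7: I1 exec-done
c8: I1 writes R0
c9: I2 issues→M0
c10: I2 reads
c15: I2 exec-done
c16: I2 writes R3
c17: I3 issues→A1
c18: I3 reads | I4 issues→M0
c19: I4 reads
c20: I3 exec-done
c21: I3 writes R3
c22: I5 issues→A1
c23: I5 reads
c24: I4 exec-done
c25: I4 writes R4 | I5 exec-done
c26: I5 writes R2 | I6 issues→A0
c27: I6 reads | I7 issues→M0
c28: I6 exec-done | I7 reads
c29: I6 writes R4
c33: I7 exec-done
c34: I7 writes R1

I5 = (22, 23, 25, 26)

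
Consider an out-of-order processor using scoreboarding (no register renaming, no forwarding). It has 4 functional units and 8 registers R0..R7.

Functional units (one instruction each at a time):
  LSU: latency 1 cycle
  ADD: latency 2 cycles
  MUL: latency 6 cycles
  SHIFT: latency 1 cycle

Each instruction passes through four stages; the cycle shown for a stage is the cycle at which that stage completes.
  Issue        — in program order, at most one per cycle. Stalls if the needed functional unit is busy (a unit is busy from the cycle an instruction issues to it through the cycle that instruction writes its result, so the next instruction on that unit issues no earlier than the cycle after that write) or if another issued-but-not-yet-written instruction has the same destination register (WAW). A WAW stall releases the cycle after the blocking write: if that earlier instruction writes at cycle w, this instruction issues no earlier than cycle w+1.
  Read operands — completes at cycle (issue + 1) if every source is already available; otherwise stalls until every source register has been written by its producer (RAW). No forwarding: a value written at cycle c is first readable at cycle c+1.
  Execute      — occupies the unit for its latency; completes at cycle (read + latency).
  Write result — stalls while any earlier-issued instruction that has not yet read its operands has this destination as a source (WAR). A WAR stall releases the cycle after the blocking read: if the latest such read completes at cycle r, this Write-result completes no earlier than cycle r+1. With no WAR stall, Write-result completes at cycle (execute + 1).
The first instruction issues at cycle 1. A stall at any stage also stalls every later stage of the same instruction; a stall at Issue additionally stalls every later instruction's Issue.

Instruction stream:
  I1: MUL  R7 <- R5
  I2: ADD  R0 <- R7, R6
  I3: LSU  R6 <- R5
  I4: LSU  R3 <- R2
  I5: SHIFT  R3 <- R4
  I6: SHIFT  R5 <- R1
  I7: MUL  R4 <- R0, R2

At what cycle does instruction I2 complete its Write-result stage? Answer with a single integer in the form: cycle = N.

cycle = 13

[I1] 1/2/8/9
[I2] 2/10/12/13  (RAW R7: wait I1 write@9)
[I3] 3/4/5/11  (WAR R6: wait I2 read@10)
[I4] 12/13/14/15  (struct: LSU busy until I3 writes@11)
[I5] 16/17/18/19  (WAW R3: wait I4 write@15)
[I6] 20/21/22/23  (struct: SHIFT busy until I5 writes@19)
[I7] 21/22/28/29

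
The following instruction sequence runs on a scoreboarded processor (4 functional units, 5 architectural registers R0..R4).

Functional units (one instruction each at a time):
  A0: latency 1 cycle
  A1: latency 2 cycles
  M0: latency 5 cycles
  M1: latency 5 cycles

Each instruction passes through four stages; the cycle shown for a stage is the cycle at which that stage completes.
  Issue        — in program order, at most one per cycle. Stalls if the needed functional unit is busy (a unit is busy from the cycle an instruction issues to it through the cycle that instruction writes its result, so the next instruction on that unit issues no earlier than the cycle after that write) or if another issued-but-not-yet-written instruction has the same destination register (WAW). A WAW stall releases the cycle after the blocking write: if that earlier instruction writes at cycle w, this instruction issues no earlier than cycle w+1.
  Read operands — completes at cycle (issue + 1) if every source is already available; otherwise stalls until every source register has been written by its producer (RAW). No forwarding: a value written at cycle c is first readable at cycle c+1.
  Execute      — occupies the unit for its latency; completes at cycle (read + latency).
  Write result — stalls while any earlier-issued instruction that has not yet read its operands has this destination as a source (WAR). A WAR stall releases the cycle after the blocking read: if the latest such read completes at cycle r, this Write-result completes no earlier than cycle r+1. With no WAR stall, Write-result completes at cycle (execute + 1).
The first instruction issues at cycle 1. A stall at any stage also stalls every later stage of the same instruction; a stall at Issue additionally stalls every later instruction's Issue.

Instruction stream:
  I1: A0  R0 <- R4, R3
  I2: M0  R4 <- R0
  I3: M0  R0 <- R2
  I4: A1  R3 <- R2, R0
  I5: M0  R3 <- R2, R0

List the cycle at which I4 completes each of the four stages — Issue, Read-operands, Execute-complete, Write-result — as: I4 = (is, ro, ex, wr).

  I1 | 1 | 2 | 3 | 4
  I2 | 2 | 5 | 10 | 11   RAW R0: wait I1 write@4
  I3 | 12 | 13 | 18 | 19   struct: M0 busy until I2 writes@11
  I4 | 13 | 20 | 22 | 23   RAW R0: wait I3 write@19
  I5 | 24 | 25 | 30 | 31   WAW R3: wait I4 write@23

I4 = (13, 20, 22, 23)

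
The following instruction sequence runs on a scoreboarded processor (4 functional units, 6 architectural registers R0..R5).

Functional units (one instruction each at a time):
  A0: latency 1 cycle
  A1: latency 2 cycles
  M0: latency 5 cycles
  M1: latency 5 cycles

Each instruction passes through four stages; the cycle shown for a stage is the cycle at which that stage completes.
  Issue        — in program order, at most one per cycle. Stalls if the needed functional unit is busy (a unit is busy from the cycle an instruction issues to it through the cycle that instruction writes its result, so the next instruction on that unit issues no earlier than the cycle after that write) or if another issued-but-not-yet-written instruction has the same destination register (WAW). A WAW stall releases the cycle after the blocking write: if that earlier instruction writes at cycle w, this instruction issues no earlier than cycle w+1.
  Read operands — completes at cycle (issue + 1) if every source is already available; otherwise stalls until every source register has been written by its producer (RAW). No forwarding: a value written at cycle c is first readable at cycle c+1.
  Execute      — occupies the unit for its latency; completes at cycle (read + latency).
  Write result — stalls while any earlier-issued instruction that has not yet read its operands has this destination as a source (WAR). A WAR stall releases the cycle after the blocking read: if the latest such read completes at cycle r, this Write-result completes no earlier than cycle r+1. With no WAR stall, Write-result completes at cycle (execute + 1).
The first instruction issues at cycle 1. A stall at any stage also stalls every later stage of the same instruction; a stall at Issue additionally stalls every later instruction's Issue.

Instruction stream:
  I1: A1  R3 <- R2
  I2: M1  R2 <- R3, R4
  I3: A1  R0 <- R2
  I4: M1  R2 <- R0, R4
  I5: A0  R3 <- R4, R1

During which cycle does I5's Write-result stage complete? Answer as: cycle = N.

[1] I1 dispatched to A1
[2] I1 operands ready, I2 dispatched to M1
[4] I1 complete
[5] R3←I1
[6] I2 operands ready, I3 dispatched to A1
[11] I2 complete
[12] R2←I2
[13] I3 operands ready, I4 dispatched to M1
[14] I5 dispatched to A0
[15] I3 complete, I5 operands ready
[16] R0←I3, I5 complete
[17] I4 operands ready, R3←I5
[22] I4 complete
[23] R2←I4

cycle = 17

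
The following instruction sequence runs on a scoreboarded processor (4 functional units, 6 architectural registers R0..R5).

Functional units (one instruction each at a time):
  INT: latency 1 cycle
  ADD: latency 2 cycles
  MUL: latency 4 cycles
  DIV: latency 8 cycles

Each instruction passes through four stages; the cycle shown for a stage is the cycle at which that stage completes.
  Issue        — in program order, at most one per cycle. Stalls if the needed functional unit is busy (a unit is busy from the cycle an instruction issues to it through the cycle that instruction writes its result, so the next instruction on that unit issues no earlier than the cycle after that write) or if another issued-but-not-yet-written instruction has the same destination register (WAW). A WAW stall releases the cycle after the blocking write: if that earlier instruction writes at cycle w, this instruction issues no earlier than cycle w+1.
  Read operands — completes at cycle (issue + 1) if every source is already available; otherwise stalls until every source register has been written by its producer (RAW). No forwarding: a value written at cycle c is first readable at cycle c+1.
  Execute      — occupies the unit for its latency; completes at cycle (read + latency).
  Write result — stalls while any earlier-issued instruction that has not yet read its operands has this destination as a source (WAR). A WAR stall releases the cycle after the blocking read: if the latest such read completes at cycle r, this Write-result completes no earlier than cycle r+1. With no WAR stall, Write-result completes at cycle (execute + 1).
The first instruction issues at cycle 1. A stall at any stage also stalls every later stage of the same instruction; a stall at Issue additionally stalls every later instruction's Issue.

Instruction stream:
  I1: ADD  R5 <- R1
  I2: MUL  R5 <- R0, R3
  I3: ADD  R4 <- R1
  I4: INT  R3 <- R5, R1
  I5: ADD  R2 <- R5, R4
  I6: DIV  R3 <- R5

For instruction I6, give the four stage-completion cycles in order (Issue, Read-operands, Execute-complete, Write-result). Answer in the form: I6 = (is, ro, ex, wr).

[I1] 1/2/4/5
[I2] 6/7/11/12  (WAW R5: wait I1 write@5)
[I3] 7/8/10/11
[I4] 8/13/14/15  (RAW R5: wait I2 write@12)
[I5] 12/13/15/16  (struct: ADD busy until I3 writes@11)
[I6] 16/17/25/26  (WAW R3: wait I4 write@15)

I6 = (16, 17, 25, 26)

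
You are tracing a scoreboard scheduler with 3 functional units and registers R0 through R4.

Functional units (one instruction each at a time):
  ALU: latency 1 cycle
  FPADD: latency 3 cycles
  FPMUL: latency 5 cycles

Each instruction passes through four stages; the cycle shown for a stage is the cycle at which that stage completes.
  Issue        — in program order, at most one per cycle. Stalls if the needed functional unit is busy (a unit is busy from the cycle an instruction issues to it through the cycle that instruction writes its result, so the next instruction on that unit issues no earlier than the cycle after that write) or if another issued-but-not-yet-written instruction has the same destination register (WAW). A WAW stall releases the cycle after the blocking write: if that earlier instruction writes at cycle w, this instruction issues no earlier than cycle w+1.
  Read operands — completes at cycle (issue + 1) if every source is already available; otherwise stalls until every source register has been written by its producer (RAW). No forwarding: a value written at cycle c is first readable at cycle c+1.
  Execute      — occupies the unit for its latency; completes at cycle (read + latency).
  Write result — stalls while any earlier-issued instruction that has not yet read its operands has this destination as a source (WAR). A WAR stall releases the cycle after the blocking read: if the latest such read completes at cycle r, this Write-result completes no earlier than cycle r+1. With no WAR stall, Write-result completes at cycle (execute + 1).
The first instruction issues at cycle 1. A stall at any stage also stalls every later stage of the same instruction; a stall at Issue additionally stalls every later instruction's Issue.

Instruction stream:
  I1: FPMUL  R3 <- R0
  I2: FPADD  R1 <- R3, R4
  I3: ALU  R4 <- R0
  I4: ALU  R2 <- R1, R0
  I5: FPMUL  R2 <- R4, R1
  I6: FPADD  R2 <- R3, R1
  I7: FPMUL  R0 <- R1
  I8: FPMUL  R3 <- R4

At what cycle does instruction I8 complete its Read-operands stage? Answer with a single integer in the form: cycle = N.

cycle = 35

[1] I1 dispatched to FPMUL
[2] I1 operands ready | I2 dispatched to FPADD
[3] I3 dispatched to ALU
[4] I3 operands ready
[5] I3 complete
[7] I1 complete
[8] R3←I1
[9] I2 operands ready
[10] R4←I3
[11] I4 dispatched to ALU
[12] I2 complete
[13] R1←I2
[14] I4 operands ready
[15] I4 complete
[16] R2←I4
[17] I5 dispatched to FPMUL
[18] I5 operands ready
[23] I5 complete
[24] R2←I5
[25] I6 dispatched to FPADD
[26] I6 operands ready | I7 dispatched to FPMUL
[27] I7 operands ready
[29] I6 complete
[30] R2←I6
[32] I7 complete
[33] R0←I7
[34] I8 dispatched to FPMUL
[35] I8 operands ready
[40] I8 complete
[41] R3←I8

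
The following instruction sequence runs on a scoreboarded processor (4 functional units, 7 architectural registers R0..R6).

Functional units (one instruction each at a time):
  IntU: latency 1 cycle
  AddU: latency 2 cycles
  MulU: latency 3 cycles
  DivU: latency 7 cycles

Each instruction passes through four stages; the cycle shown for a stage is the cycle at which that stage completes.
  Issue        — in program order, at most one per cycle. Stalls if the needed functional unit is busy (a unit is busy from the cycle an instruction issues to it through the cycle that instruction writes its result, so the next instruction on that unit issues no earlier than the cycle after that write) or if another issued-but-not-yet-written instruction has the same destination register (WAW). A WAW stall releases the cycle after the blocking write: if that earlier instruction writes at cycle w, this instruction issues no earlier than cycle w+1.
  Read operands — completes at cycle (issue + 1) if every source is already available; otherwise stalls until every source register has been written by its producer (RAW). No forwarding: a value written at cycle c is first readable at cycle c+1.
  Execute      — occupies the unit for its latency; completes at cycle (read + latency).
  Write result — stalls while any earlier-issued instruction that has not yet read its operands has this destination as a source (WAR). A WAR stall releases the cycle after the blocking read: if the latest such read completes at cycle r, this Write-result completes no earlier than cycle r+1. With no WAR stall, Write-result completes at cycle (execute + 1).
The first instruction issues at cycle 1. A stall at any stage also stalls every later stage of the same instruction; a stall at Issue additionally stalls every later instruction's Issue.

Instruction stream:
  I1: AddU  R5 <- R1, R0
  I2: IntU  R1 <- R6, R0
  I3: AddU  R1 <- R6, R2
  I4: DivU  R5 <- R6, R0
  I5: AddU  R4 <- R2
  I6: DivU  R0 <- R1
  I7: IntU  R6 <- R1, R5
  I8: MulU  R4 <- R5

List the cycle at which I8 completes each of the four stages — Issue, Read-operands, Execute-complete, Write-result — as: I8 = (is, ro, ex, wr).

1) issue 1, read 2, done 4, write 5
2) issue 2, read 3, done 4, write 5
3) issue 6, read 7, done 9, write 10  <WAW R1: wait I2 write@5>
4) issue 7, read 8, done 15, write 16
5) issue 11, read 12, done 14, write 15  <struct: AddU busy until I3 writes@10>
6) issue 17, read 18, done 25, write 26  <struct: DivU busy until I4 writes@16>
7) issue 18, read 19, done 20, write 21
8) issue 19, read 20, done 23, write 24

I8 = (19, 20, 23, 24)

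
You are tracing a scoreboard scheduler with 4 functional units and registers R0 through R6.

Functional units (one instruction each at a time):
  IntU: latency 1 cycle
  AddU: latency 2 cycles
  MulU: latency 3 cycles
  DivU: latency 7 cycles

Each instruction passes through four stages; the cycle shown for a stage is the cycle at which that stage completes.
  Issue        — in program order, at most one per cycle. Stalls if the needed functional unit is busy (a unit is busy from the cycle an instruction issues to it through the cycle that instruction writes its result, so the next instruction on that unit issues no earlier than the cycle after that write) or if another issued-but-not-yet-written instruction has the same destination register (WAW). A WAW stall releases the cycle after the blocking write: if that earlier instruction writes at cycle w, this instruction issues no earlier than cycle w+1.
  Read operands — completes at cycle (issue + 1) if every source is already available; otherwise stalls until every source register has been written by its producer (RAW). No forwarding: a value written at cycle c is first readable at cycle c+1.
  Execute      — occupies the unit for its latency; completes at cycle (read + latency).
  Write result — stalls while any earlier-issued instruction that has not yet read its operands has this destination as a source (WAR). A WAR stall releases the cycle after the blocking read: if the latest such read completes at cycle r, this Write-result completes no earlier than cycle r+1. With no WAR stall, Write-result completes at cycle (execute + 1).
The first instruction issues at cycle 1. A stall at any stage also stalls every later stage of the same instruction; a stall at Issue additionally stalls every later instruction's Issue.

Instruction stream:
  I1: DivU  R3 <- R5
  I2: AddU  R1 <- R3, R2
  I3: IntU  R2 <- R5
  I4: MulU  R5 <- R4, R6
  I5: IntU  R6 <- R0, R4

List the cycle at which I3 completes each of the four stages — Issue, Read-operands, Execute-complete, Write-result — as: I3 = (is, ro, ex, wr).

I3 = (3, 4, 5, 12)

  I1 | 1 | 2 | 9 | 10
  I2 | 2 | 11 | 13 | 14   RAW R3: wait I1 write@10
  I3 | 3 | 4 | 5 | 12   WAR R2: wait I2 read@11
  I4 | 4 | 5 | 8 | 9
  I5 | 13 | 14 | 15 | 16   struct: IntU busy until I3 writes@12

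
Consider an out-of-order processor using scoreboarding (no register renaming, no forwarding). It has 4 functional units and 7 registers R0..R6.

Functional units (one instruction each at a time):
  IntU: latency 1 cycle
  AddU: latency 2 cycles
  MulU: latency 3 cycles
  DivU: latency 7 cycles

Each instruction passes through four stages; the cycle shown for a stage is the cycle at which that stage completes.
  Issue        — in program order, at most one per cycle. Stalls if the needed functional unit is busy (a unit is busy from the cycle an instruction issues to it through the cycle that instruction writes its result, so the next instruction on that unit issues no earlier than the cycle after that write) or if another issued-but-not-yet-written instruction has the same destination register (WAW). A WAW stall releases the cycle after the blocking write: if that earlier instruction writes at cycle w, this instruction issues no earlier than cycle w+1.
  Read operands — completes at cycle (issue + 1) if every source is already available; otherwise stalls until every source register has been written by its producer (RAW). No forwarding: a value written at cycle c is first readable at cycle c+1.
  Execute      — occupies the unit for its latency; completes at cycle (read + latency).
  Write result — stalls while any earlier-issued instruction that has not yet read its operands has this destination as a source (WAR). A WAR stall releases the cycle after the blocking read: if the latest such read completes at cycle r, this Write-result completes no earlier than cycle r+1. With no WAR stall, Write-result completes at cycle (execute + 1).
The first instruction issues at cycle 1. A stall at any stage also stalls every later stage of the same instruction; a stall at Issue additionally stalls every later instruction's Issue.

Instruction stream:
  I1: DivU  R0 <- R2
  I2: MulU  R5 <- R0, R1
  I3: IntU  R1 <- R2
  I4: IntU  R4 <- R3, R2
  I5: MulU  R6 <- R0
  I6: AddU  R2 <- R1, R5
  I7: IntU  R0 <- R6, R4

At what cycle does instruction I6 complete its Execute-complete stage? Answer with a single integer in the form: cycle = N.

[1] I1 dispatched to DivU
[2] I1 operands ready · I2 dispatched to MulU
[3] I3 dispatched to IntU
[4] I3 operands ready
[5] I3 complete
[9] I1 complete
[10] R0←I1
[11] I2 operands ready
[12] R1←I3
[13] I4 dispatched to IntU
[14] I2 complete · I4 operands ready
[15] R5←I2 · I4 complete
[16] R4←I4 · I5 dispatched to MulU
[17] I5 operands ready · I6 dispatched to AddU
[18] I6 operands ready · I7 dispatched to IntU
[20] I5 complete · I6 complete
[21] R6←I5 · R2←I6
[22] I7 operands ready
[23] I7 complete
[24] R0←I7

cycle = 20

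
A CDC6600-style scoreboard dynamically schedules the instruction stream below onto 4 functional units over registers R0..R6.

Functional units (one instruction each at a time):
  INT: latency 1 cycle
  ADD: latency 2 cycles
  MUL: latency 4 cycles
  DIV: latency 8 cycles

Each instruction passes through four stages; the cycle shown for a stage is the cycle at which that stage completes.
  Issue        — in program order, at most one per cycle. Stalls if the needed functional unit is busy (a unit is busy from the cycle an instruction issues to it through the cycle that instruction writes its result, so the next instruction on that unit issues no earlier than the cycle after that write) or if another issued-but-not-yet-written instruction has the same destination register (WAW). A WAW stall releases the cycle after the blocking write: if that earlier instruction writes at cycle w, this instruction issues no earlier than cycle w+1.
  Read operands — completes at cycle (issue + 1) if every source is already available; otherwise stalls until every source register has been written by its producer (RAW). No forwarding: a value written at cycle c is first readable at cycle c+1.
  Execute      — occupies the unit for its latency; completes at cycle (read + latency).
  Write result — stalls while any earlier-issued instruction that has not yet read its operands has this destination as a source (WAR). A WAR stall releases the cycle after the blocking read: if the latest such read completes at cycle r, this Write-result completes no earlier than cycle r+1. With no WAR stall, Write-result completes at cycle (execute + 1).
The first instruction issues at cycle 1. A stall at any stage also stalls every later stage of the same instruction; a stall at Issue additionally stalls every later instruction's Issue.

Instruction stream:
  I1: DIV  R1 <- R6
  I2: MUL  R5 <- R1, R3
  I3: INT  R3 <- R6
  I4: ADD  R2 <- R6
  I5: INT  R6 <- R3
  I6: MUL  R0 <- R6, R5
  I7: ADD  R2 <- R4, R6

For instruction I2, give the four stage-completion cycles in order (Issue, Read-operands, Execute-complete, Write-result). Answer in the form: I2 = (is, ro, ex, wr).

  I1 | 1 | 2 | 10 | 11
  I2 | 2 | 12 | 16 | 17   RAW R1: wait I1 write@11
  I3 | 3 | 4 | 5 | 13   WAR R3: wait I2 read@12
  I4 | 4 | 5 | 7 | 8
  I5 | 14 | 15 | 16 | 17   struct: INT busy until I3 writes@13
  I6 | 18 | 19 | 23 | 24   struct: MUL busy until I2 writes@17
  I7 | 19 | 20 | 22 | 23

I2 = (2, 12, 16, 17)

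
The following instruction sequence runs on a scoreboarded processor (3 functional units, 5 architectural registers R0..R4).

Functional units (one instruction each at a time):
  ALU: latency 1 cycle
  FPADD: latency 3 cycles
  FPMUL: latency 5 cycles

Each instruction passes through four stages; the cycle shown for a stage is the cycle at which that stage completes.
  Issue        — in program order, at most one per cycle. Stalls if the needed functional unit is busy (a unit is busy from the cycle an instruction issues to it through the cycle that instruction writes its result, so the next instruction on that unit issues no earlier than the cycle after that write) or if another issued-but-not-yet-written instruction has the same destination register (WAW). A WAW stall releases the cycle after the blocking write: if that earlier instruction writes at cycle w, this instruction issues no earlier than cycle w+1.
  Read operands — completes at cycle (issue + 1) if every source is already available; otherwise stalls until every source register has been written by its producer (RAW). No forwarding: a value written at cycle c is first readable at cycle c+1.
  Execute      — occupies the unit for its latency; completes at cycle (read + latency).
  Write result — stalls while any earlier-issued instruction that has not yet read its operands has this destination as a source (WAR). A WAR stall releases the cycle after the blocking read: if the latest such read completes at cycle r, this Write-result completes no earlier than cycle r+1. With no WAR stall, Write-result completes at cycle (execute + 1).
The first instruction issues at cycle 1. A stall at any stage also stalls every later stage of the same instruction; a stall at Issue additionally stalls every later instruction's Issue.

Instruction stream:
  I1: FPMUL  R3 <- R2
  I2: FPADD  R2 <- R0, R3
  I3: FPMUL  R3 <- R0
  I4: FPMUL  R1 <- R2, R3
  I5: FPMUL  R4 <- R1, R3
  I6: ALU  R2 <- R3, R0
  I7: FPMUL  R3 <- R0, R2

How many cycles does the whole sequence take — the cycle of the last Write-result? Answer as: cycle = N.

cycle = 40

t=1  I1 dispatched to FPMUL
t=2  I1 operands ready · I2 dispatched to FPADD
t=7  I1 complete
t=8  R3←I1
t=9  I2 operands ready · I3 dispatched to FPMUL
t=10  I3 operands ready
t=12  I2 complete
t=13  R2←I2
t=15  I3 complete
t=16  R3←I3
t=17  I4 dispatched to FPMUL
t=18  I4 operands ready
t=23  I4 complete
t=24  R1←I4
t=25  I5 dispatched to FPMUL
t=26  I5 operands ready · I6 dispatched to ALU
t=27  I6 operands ready
t=28  I6 complete
t=29  R2←I6
t=31  I5 complete
t=32  R4←I5
t=33  I7 dispatched to FPMUL
t=34  I7 operands ready
t=39  I7 complete
t=40  R3←I7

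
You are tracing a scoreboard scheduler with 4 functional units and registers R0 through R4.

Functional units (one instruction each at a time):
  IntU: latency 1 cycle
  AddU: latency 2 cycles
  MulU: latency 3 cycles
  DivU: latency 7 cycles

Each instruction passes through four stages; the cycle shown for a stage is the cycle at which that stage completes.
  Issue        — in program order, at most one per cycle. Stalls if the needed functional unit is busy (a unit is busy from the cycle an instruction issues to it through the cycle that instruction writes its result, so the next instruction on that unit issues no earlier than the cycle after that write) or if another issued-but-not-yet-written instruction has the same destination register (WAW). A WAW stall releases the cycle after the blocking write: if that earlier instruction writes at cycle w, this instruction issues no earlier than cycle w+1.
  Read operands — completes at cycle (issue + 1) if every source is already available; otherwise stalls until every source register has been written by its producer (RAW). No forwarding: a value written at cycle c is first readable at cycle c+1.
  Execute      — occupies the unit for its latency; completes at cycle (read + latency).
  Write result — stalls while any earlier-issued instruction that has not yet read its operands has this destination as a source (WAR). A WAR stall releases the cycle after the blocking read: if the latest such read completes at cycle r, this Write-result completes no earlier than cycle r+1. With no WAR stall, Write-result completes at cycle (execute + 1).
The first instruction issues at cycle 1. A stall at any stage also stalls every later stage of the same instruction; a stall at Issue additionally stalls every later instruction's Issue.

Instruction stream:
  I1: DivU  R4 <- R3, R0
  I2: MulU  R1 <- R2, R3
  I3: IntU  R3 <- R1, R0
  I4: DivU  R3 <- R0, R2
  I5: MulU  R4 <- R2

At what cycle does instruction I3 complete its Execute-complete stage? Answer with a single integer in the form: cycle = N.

cycle = 9

1) issue 1, read 2, done 9, write 10
2) issue 2, read 3, done 6, write 7
3) issue 3, read 8, done 9, write 10  <RAW R1: wait I2 write@7>
4) issue 11, read 12, done 19, write 20  <WAW R3: wait I3 write@10>
5) issue 12, read 13, done 16, write 17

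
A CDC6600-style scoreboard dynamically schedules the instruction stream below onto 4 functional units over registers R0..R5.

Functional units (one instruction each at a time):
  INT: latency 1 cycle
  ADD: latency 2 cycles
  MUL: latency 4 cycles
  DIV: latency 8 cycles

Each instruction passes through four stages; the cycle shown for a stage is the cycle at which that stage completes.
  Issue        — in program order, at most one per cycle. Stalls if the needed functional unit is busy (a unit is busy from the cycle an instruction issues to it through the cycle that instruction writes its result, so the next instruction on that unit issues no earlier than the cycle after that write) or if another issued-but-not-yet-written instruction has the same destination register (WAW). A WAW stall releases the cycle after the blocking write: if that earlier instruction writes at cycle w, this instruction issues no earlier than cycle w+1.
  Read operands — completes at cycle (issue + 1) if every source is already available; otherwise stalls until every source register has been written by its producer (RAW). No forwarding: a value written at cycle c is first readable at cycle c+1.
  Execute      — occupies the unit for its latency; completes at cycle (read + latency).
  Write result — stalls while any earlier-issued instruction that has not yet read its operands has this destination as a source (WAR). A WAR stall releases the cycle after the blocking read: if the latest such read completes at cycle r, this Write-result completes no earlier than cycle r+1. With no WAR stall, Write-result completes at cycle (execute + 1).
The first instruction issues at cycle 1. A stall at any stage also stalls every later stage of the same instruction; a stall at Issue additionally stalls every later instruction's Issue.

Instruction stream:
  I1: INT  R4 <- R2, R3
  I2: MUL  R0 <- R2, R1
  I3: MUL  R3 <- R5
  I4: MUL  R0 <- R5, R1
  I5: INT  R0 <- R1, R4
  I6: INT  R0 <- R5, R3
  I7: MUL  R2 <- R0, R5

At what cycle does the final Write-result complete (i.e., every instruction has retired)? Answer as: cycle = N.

I1  is:1  ro:2  ex:3  wr:4
I2  is:2  ro:3  ex:7  wr:8
I3  is:9  ro:10  ex:14  wr:15  — struct: MUL busy until I2 writes@8
I4  is:16  ro:17  ex:21  wr:22  — struct: MUL busy until I3 writes@15
I5  is:23  ro:24  ex:25  wr:26  — WAW R0: wait I4 write@22
I6  is:27  ro:28  ex:29  wr:30  — struct: INT busy until I5 writes@26
I7  is:28  ro:31  ex:35  wr:36  — RAW R0: wait I6 write@30

cycle = 36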